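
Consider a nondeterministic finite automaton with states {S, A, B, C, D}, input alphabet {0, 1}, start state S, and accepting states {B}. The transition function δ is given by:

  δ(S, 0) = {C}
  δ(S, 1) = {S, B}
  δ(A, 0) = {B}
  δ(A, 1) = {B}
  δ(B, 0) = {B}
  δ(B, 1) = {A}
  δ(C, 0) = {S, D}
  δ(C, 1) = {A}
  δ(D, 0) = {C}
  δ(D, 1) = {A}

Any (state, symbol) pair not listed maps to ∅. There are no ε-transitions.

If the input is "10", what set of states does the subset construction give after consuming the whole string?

{B, C}

Start in {S}.
Read '1': {S} → {S, B}.
Read '0': {S, B} → {B, C}.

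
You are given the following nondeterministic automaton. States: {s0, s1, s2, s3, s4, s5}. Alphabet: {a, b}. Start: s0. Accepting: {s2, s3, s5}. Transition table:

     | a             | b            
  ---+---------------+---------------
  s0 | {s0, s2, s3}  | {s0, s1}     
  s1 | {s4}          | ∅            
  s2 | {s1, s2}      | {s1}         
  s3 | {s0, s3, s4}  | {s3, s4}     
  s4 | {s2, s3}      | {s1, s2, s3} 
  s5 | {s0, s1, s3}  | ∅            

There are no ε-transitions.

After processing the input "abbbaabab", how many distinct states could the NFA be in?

Start in {s0}.
Read 'a': {s0} → {s0, s2, s3}.
Read 'b': {s0, s2, s3} → {s0, s1, s3, s4}.
Read 'b': {s0, s1, s3, s4} → {s0, s1, s2, s3, s4}.
Read 'b': {s0, s1, s2, s3, s4} → {s0, s1, s2, s3, s4}.
Read 'a': {s0, s1, s2, s3, s4} → {s0, s1, s2, s3, s4}.
Read 'a': {s0, s1, s2, s3, s4} → {s0, s1, s2, s3, s4}.
Read 'b': {s0, s1, s2, s3, s4} → {s0, s1, s2, s3, s4}.
Read 'a': {s0, s1, s2, s3, s4} → {s0, s1, s2, s3, s4}.
Read 'b': {s0, s1, s2, s3, s4} → {s0, s1, s2, s3, s4}.
That set has 5 states.

5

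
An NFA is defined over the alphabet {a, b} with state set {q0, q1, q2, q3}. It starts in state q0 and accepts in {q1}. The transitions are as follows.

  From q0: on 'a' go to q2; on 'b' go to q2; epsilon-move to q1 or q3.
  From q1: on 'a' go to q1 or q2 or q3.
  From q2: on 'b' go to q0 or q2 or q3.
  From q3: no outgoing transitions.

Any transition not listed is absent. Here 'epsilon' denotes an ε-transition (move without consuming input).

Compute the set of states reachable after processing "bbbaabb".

{q0, q1, q2, q3}

Start: ε-closure({q0}) = {q0, q1, q3}.
Read 'b': q0→{q2}, q1→∅, q3→∅; now {q2}.
Read 'b': q2→{q0, q2, q3}; union {q0, q2, q3}; ε-closure = {q0, q1, q2, q3}.
Read 'b': q0→{q2}, q1→∅, q2→{q0, q2, q3}, q3→∅; union {q0, q2, q3}; ε-closure = {q0, q1, q2, q3}.
Read 'a': q0→{q2}, q1→{q1, q2, q3}, q2→∅, q3→∅; now {q1, q2, q3}.
Read 'a': q1→{q1, q2, q3}, q2→∅, q3→∅; now {q1, q2, q3}.
Read 'b': q1→∅, q2→{q0, q2, q3}, q3→∅; union {q0, q2, q3}; ε-closure = {q0, q1, q2, q3}.
Read 'b': q0→{q2}, q1→∅, q2→{q0, q2, q3}, q3→∅; union {q0, q2, q3}; ε-closure = {q0, q1, q2, q3}.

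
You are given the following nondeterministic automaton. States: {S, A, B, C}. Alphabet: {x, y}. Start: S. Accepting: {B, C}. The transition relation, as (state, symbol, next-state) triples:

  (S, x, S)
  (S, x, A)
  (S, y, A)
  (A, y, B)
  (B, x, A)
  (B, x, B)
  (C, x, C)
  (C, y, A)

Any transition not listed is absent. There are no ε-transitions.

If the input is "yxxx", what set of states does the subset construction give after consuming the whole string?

∅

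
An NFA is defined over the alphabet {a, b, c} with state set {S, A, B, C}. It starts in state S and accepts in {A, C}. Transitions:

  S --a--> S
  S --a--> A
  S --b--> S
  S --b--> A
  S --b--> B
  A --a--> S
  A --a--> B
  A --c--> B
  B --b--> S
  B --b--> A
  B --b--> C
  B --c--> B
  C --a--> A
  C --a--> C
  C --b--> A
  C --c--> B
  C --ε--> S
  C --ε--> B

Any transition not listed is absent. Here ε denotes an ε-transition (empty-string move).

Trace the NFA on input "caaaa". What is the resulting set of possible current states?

Start in {S}.
Read 'c': {S} → ∅.
The set is empty and remains empty for the remaining 4 symbols.

∅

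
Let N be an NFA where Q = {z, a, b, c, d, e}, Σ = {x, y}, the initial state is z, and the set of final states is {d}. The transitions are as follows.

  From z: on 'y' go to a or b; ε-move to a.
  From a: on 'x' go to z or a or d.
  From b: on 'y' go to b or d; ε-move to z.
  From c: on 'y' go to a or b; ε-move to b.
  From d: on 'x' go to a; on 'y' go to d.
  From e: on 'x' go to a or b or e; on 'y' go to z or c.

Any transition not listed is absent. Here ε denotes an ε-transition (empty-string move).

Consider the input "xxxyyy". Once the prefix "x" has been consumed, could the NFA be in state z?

Yes

Start: ε-closure({z}) = {z, a}.
Read 'x': z→∅, a→{z, a, d}; now {z, a, d}.
State z is in {z, a, d}.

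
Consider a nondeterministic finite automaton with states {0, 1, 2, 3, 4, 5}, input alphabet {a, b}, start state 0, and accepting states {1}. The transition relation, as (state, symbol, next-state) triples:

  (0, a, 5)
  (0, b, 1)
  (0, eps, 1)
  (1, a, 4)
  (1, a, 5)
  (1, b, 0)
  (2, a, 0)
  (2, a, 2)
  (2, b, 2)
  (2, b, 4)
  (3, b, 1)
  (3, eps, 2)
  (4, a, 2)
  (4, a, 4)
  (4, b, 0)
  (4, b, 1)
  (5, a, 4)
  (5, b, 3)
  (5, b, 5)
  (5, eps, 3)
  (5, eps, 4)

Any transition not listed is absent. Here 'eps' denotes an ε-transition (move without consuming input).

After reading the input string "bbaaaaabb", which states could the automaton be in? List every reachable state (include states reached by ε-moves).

{0, 1, 2, 3, 4, 5}

Start: ε-closure({0}) = {0, 1}.
Read 'b': 0→{1}, 1→{0}; now {0, 1}.
Read 'b': 0→{1}, 1→{0}; now {0, 1}.
Read 'a': 0→{5}, 1→{4, 5}; union {4, 5}; ε-closure = {2, 3, 4, 5}.
Read 'a': 2→{0, 2}, 3→∅, 4→{2, 4}, 5→{4}; union {0, 2, 4}; ε-closure = {0, 1, 2, 4}.
Read 'a': 0→{5}, 1→{4, 5}, 2→{0, 2}, 4→{2, 4}; union {0, 2, 4, 5}; ε-closure = {0, 1, 2, 3, 4, 5}.
Read 'a': 0→{5}, 1→{4, 5}, 2→{0, 2}, 3→∅, 4→{2, 4}, 5→{4}; union {0, 2, 4, 5}; ε-closure = {0, 1, 2, 3, 4, 5}.
Read 'a': 0→{5}, 1→{4, 5}, 2→{0, 2}, 3→∅, 4→{2, 4}, 5→{4}; union {0, 2, 4, 5}; ε-closure = {0, 1, 2, 3, 4, 5}.
Read 'b': 0→{1}, 1→{0}, 2→{2, 4}, 3→{1}, 4→{0, 1}, 5→{3, 5}; now {0, 1, 2, 3, 4, 5}.
Read 'b': 0→{1}, 1→{0}, 2→{2, 4}, 3→{1}, 4→{0, 1}, 5→{3, 5}; now {0, 1, 2, 3, 4, 5}.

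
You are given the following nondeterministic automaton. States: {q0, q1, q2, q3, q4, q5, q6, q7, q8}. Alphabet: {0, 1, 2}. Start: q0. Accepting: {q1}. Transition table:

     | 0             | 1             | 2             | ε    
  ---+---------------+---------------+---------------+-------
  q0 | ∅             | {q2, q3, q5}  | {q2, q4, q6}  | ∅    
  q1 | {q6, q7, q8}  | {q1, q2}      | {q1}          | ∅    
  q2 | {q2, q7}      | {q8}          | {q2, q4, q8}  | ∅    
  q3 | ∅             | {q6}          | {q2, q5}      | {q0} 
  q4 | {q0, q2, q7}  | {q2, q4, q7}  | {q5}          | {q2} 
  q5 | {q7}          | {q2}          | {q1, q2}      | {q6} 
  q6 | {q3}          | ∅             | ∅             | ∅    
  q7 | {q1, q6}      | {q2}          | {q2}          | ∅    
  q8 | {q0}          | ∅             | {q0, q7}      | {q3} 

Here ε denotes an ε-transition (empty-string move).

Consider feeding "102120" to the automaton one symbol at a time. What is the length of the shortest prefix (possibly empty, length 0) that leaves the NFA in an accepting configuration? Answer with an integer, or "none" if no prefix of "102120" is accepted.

5

Start in {q0}.
Read '1': q0→{q2, q3, q5}; union {q2, q3, q5}; ε-closure = {q0, q2, q3, q5, q6}.
Read '0': q0→∅, q2→{q2, q7}, q3→∅, q5→{q7}, q6→{q3}; union {q2, q3, q7}; ε-closure = {q0, q2, q3, q7}.
Read '2': q0→{q2, q4, q6}, q2→{q2, q4, q8}, q3→{q2, q5}, q7→{q2}; union {q2, q4, q5, q6, q8}; ε-closure = {q0, q2, q3, q4, q5, q6, q8}.
Read '1': q0→{q2, q3, q5}, q2→{q8}, q3→{q6}, q4→{q2, q4, q7}, q5→{q2}, q6→∅, q8→∅; union {q2, q3, q4, q5, q6, q7, q8}; ε-closure = {q0, q2, q3, q4, q5, q6, q7, q8}.
Read '2': q0→{q2, q4, q6}, q2→{q2, q4, q8}, q3→{q2, q5}, q4→{q5}, q5→{q1, q2}, q6→∅, q7→{q2}, q8→{q0, q7}; union {q0, q1, q2, q4, q5, q6, q7, q8}; ε-closure = {q0, q1, q2, q3, q4, q5, q6, q7, q8}.
None of the earlier sets intersect F, but {q0, q1, q2, q3, q4, q5, q6, q7, q8} does.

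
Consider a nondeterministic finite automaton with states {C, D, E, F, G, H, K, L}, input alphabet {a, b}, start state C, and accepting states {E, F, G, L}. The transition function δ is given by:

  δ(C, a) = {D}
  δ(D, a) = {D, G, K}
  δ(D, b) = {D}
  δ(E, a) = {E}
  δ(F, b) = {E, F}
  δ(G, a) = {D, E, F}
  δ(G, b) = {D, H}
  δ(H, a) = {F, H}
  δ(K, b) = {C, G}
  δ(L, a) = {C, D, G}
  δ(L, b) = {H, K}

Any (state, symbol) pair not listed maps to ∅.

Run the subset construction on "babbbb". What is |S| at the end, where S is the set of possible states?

Start in {C}.
Read 'b': C→∅; now ∅.
The set is empty and remains empty for the remaining 5 symbols.
That set has 0 states.

0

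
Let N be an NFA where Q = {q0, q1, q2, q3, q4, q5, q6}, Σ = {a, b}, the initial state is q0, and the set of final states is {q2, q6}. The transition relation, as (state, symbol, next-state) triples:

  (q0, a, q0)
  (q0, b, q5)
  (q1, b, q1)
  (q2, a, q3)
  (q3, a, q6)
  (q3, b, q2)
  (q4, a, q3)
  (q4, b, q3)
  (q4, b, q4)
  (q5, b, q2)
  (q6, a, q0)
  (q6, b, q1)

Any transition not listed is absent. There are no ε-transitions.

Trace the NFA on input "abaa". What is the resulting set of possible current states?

Start in {q0}.
Read 'a': q0→{q0}; now {q0}.
Read 'b': q0→{q5}; now {q5}.
Read 'a': q5→∅; now ∅.
The set is empty and remains empty for the remaining 1 symbol.

∅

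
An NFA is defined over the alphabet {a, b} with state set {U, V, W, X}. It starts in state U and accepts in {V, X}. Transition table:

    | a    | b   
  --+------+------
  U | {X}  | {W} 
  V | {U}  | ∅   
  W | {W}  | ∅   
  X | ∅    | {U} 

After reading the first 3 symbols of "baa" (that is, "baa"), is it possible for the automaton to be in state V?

Start in {U}.
Read 'b': {U} → {W}.
Read 'a': {W} → {W}.
Read 'a': {W} → {W}.
State V is not in {W}.

No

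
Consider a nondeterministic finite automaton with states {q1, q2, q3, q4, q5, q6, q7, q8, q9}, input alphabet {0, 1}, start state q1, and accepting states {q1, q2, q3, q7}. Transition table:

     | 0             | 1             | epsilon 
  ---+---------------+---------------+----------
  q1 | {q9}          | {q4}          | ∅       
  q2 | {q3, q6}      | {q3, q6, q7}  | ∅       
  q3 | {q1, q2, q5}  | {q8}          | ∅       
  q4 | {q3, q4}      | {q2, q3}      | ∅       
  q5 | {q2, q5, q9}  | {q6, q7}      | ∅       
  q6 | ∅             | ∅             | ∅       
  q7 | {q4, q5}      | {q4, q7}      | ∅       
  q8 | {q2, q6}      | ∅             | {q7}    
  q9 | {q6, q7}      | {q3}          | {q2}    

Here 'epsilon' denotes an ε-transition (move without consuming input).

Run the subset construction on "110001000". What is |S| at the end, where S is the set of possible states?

Start in {q1}.
Read '1': {q1} → {q4}.
Read '1': {q4} → {q2, q3}.
Read '0': {q2, q3} → {q1, q2, q3, q5, q6}.
Read '0': {q1, q2, q3, q5, q6} → {q1, q2, q3, q5, q6, q9}.
Read '0': {q1, q2, q3, q5, q6, q9} → {q1, q2, q3, q5, q6, q7, q9}.
Read '1': {q1, q2, q3, q5, q6, q7, q9} → {q3, q4, q6, q7, q8}.
Read '0': {q3, q4, q6, q7, q8} → {q1, q2, q3, q4, q5, q6}.
Read '0': {q1, q2, q3, q4, q5, q6} → {q1, q2, q3, q4, q5, q6, q9}.
Read '0': {q1, q2, q3, q4, q5, q6, q9} → {q1, q2, q3, q4, q5, q6, q7, q9}.
That set has 8 states.

8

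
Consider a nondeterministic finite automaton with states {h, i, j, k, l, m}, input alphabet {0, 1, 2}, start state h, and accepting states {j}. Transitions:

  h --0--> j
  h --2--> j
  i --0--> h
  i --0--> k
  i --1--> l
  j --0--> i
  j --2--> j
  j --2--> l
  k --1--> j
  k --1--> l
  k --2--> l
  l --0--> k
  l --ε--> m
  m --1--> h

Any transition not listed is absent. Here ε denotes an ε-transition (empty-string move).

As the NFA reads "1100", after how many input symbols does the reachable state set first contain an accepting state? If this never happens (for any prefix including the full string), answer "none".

none

Start in {h}.
Read '1': {h} → ∅.
The set is empty and remains empty for the remaining 3 symbols.
No reachable set along the way intersects F.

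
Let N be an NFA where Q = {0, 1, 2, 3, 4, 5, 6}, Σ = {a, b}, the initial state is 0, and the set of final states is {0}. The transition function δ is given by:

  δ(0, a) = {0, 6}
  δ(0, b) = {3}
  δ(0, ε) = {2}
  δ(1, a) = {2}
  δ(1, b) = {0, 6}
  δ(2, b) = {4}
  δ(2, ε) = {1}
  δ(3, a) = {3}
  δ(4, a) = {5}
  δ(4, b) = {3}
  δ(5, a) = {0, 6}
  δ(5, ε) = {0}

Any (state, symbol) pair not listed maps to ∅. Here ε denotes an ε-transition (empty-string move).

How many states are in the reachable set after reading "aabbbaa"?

Start: ε-closure({0}) = {0, 1, 2}.
Read 'a': 0→{0, 6}, 1→{2}, 2→∅; union {0, 2, 6}; ε-closure = {0, 1, 2, 6}.
Read 'a': 0→{0, 6}, 1→{2}, 2→∅, 6→∅; union {0, 2, 6}; ε-closure = {0, 1, 2, 6}.
Read 'b': 0→{3}, 1→{0, 6}, 2→{4}, 6→∅; union {0, 3, 4, 6}; ε-closure = {0, 1, 2, 3, 4, 6}.
Read 'b': 0→{3}, 1→{0, 6}, 2→{4}, 3→∅, 4→{3}, 6→∅; union {0, 3, 4, 6}; ε-closure = {0, 1, 2, 3, 4, 6}.
Read 'b': 0→{3}, 1→{0, 6}, 2→{4}, 3→∅, 4→{3}, 6→∅; union {0, 3, 4, 6}; ε-closure = {0, 1, 2, 3, 4, 6}.
Read 'a': 0→{0, 6}, 1→{2}, 2→∅, 3→{3}, 4→{5}, 6→∅; union {0, 2, 3, 5, 6}; ε-closure = {0, 1, 2, 3, 5, 6}.
Read 'a': 0→{0, 6}, 1→{2}, 2→∅, 3→{3}, 5→{0, 6}, 6→∅; union {0, 2, 3, 6}; ε-closure = {0, 1, 2, 3, 6}.
That set has 5 states.

5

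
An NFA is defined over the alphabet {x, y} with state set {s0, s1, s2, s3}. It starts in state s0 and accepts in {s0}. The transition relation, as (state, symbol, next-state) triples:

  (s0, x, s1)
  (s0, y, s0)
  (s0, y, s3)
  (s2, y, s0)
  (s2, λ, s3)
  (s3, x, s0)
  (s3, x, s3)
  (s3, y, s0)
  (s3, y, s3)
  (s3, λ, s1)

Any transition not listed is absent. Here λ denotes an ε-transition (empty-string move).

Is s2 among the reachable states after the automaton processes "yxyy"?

No

Start in {s0}.
Read 'y': s0→{s0, s3}; union {s0, s3}; ε-closure = {s0, s1, s3}.
Read 'x': s0→{s1}, s1→∅, s3→{s0, s3}; now {s0, s1, s3}.
Read 'y': s0→{s0, s3}, s1→∅, s3→{s0, s3}; union {s0, s3}; ε-closure = {s0, s1, s3}.
Read 'y': s0→{s0, s3}, s1→∅, s3→{s0, s3}; union {s0, s3}; ε-closure = {s0, s1, s3}.
State s2 is not in {s0, s1, s3}.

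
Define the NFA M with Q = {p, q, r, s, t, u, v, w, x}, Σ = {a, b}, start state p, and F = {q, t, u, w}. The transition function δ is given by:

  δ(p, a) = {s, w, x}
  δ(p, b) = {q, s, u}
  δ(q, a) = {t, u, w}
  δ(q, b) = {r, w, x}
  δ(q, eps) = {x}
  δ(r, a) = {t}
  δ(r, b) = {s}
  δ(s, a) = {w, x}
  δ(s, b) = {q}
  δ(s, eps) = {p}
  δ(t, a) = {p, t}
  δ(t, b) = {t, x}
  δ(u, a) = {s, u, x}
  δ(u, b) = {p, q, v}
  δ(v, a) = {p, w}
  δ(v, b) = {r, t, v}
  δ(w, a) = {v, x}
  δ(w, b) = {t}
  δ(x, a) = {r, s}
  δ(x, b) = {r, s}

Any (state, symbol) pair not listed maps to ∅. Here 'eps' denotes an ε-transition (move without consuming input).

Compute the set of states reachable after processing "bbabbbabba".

{p, r, s, t, u, v, w, x}

Start in {p}.
Read 'b': p→{q, s, u}; union {q, s, u}; ε-closure = {p, q, s, u, x}.
Read 'b': p→{q, s, u}, q→{r, w, x}, s→{q}, u→{p, q, v}, x→{r, s}; now {p, q, r, s, u, v, w, x}.
Read 'a': p→{s, w, x}, q→{t, u, w}, r→{t}, s→{w, x}, u→{s, u, x}, v→{p, w}, w→{v, x}, x→{r, s}; now {p, r, s, t, u, v, w, x}.
Read 'b': p→{q, s, u}, r→{s}, s→{q}, t→{t, x}, u→{p, q, v}, v→{r, t, v}, w→{t}, x→{r, s}; now {p, q, r, s, t, u, v, x}.
Read 'b': p→{q, s, u}, q→{r, w, x}, r→{s}, s→{q}, t→{t, x}, u→{p, q, v}, v→{r, t, v}, x→{r, s}; now {p, q, r, s, t, u, v, w, x}.
Read 'b': p→{q, s, u}, q→{r, w, x}, r→{s}, s→{q}, t→{t, x}, u→{p, q, v}, v→{r, t, v}, w→{t}, x→{r, s}; now {p, q, r, s, t, u, v, w, x}.
Read 'a': p→{s, w, x}, q→{t, u, w}, r→{t}, s→{w, x}, t→{p, t}, u→{s, u, x}, v→{p, w}, w→{v, x}, x→{r, s}; now {p, r, s, t, u, v, w, x}.
Read 'b': p→{q, s, u}, r→{s}, s→{q}, t→{t, x}, u→{p, q, v}, v→{r, t, v}, w→{t}, x→{r, s}; now {p, q, r, s, t, u, v, x}.
Read 'b': p→{q, s, u}, q→{r, w, x}, r→{s}, s→{q}, t→{t, x}, u→{p, q, v}, v→{r, t, v}, x→{r, s}; now {p, q, r, s, t, u, v, w, x}.
Read 'a': p→{s, w, x}, q→{t, u, w}, r→{t}, s→{w, x}, t→{p, t}, u→{s, u, x}, v→{p, w}, w→{v, x}, x→{r, s}; now {p, r, s, t, u, v, w, x}.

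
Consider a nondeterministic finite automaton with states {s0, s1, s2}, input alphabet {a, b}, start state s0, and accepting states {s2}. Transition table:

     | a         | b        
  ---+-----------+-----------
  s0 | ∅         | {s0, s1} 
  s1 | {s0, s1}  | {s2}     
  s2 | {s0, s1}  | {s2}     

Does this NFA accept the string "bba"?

No

Start in {s0}.
Read 'b': {s0} → {s0, s1}.
Read 'b': {s0, s1} → {s0, s1, s2}.
Read 'a': {s0, s1, s2} → {s0, s1}.
The final set {s0, s1} contains no accepting state.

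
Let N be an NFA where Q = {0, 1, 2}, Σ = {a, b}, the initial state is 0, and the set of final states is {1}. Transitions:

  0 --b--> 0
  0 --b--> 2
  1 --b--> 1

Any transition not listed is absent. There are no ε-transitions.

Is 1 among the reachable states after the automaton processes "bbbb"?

Start in {0}.
Read 'b': 0→{0, 2}; now {0, 2}.
Read 'b': 0→{0, 2}, 2→∅; now {0, 2}.
Read 'b': 0→{0, 2}, 2→∅; now {0, 2}.
Read 'b': 0→{0, 2}, 2→∅; now {0, 2}.
State 1 is not in {0, 2}.

No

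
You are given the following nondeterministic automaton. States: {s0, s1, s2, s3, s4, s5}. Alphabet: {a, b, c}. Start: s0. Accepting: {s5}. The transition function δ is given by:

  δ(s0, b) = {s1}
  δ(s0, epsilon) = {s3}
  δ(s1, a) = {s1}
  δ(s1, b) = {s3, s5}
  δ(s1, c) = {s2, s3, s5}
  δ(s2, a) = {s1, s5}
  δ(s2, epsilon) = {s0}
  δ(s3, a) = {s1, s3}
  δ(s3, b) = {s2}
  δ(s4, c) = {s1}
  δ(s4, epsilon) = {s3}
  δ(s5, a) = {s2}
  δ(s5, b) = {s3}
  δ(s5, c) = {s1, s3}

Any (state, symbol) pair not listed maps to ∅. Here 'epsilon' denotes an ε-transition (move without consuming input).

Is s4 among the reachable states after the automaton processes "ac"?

No

Start: ε-closure({s0}) = {s0, s3}.
Read 'a': s0→∅, s3→{s1, s3}; now {s1, s3}.
Read 'c': s1→{s2, s3, s5}, s3→∅; union {s2, s3, s5}; ε-closure = {s0, s2, s3, s5}.
State s4 is not in {s0, s2, s3, s5}.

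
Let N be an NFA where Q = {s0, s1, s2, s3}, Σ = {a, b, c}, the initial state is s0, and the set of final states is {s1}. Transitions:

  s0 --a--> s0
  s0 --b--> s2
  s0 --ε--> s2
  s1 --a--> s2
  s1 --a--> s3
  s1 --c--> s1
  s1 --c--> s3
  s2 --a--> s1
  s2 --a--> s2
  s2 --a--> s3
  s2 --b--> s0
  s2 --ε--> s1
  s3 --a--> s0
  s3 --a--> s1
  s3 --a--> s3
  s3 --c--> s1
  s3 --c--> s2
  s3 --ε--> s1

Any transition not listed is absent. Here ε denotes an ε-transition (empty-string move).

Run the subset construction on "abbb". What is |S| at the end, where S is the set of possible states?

3

Start: ε-closure({s0}) = {s0, s1, s2}.
Read 'a': s0→{s0}, s1→{s2, s3}, s2→{s1, s2, s3}; now {s0, s1, s2, s3}.
Read 'b': s0→{s2}, s1→∅, s2→{s0}, s3→∅; union {s0, s2}; ε-closure = {s0, s1, s2}.
Read 'b': s0→{s2}, s1→∅, s2→{s0}; union {s0, s2}; ε-closure = {s0, s1, s2}.
Read 'b': s0→{s2}, s1→∅, s2→{s0}; union {s0, s2}; ε-closure = {s0, s1, s2}.
That set has 3 states.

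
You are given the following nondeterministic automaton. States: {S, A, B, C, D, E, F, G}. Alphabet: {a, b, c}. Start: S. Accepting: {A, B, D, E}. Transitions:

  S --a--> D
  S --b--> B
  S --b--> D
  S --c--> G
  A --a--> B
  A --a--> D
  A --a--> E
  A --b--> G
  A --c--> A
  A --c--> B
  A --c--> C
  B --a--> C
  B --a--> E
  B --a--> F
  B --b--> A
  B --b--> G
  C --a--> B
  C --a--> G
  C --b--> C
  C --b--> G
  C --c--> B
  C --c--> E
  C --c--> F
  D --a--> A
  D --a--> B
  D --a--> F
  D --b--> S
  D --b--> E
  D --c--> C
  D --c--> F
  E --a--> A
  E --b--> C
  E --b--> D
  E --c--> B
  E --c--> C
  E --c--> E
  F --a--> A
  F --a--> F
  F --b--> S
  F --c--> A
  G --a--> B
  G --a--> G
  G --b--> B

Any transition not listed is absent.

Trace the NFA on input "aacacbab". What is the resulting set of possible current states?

{S, A, B, C, D, E, G}

Start in {S}.
Read 'a': {S} → {D}.
Read 'a': {D} → {A, B, F}.
Read 'c': {A, B, F} → {A, B, C}.
Read 'a': {A, B, C} → {B, C, D, E, F, G}.
Read 'c': {B, C, D, E, F, G} → {A, B, C, E, F}.
Read 'b': {A, B, C, E, F} → {S, A, C, D, G}.
Read 'a': {S, A, C, D, G} → {A, B, D, E, F, G}.
Read 'b': {A, B, D, E, F, G} → {S, A, B, C, D, E, G}.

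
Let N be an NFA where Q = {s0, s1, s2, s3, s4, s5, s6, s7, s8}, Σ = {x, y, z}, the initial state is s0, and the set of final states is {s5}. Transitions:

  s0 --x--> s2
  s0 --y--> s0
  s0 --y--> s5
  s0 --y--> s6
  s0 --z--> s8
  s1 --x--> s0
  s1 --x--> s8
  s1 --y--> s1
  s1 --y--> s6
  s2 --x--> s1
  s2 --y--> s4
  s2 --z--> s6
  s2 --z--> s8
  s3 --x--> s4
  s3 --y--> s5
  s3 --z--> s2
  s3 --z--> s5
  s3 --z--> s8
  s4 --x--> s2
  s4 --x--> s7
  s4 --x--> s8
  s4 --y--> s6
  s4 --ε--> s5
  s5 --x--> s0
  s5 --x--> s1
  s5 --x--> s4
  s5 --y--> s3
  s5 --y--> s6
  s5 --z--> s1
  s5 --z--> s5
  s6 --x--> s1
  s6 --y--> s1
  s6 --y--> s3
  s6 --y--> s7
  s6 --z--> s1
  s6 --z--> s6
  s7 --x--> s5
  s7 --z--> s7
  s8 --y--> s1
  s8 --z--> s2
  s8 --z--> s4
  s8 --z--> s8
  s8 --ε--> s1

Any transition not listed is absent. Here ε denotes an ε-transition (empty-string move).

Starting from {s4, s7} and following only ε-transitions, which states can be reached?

Begin with {s4, s7}.
ε-move s4 → s5; add s5.

{s4, s5, s7}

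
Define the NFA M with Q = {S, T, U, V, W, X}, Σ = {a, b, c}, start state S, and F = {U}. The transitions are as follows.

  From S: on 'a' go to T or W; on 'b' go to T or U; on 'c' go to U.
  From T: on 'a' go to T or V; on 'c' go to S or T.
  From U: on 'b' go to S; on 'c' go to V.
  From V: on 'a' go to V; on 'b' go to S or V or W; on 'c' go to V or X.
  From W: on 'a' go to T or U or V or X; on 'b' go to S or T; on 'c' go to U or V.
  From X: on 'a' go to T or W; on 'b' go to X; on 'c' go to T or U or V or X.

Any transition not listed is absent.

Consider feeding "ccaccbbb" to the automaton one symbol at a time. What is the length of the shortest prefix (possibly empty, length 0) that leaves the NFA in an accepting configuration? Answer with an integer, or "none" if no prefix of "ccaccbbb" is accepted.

Start in {S}.
Read 'c': {S} → {U}.
None of the earlier sets intersect F, but {U} does.

1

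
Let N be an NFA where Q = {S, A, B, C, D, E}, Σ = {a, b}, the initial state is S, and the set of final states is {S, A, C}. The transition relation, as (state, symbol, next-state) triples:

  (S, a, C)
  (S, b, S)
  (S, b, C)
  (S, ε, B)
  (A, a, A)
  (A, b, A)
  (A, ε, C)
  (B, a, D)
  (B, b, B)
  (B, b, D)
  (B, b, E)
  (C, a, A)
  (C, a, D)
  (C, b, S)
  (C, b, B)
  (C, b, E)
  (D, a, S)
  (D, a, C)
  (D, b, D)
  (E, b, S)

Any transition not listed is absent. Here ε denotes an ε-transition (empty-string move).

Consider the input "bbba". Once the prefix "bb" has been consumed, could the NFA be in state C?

Start: ε-closure({S}) = {S, B}.
Read 'b': {S, B} → {S, B, C, D, E}.
Read 'b': {S, B, C, D, E} → {S, B, C, D, E}.
State C is in {S, B, C, D, E}.

Yes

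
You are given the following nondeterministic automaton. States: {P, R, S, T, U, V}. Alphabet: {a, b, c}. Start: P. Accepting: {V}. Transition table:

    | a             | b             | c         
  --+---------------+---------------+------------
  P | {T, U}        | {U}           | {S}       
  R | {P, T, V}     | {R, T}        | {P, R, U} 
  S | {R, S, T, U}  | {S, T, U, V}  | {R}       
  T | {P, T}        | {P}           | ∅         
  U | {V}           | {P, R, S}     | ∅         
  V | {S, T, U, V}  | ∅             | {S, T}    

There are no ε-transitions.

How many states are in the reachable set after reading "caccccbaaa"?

6

Start in {P}.
Read 'c': P→{S}; now {S}.
Read 'a': S→{R, S, T, U}; now {R, S, T, U}.
Read 'c': R→{P, R, U}, S→{R}, T→∅, U→∅; now {P, R, U}.
Read 'c': P→{S}, R→{P, R, U}, U→∅; now {P, R, S, U}.
Read 'c': P→{S}, R→{P, R, U}, S→{R}, U→∅; now {P, R, S, U}.
Read 'c': P→{S}, R→{P, R, U}, S→{R}, U→∅; now {P, R, S, U}.
Read 'b': P→{U}, R→{R, T}, S→{S, T, U, V}, U→{P, R, S}; now {P, R, S, T, U, V}.
Read 'a': P→{T, U}, R→{P, T, V}, S→{R, S, T, U}, T→{P, T}, U→{V}, V→{S, T, U, V}; now {P, R, S, T, U, V}.
Read 'a': P→{T, U}, R→{P, T, V}, S→{R, S, T, U}, T→{P, T}, U→{V}, V→{S, T, U, V}; now {P, R, S, T, U, V}.
Read 'a': P→{T, U}, R→{P, T, V}, S→{R, S, T, U}, T→{P, T}, U→{V}, V→{S, T, U, V}; now {P, R, S, T, U, V}.
That set has 6 states.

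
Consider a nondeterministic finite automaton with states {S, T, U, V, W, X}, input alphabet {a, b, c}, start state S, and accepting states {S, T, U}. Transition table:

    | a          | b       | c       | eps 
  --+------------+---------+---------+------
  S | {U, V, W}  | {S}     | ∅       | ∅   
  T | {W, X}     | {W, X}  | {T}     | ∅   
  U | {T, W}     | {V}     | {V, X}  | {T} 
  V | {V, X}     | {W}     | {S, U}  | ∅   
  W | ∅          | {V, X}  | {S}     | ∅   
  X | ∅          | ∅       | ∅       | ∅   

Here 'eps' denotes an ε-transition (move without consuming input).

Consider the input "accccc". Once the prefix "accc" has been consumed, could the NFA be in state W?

No

Start in {S}.
Read 'a': {S} → {T, U, V, W}.
Read 'c': {T, U, V, W} → {S, T, U, V, X}.
Read 'c': {S, T, U, V, X} → {S, T, U, V, X}.
Read 'c': {S, T, U, V, X} → {S, T, U, V, X}.
State W is not in {S, T, U, V, X}.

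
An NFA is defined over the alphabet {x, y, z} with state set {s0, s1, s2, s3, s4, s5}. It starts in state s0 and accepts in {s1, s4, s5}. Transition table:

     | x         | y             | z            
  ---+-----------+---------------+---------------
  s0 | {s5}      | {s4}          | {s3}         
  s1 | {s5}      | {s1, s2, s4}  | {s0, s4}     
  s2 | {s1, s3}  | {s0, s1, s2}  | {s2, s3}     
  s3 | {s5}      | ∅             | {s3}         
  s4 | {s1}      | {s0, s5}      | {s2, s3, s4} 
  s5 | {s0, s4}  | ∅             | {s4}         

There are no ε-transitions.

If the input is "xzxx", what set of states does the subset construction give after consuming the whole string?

{s5}

Start in {s0}.
Read 'x': {s0} → {s5}.
Read 'z': {s5} → {s4}.
Read 'x': {s4} → {s1}.
Read 'x': {s1} → {s5}.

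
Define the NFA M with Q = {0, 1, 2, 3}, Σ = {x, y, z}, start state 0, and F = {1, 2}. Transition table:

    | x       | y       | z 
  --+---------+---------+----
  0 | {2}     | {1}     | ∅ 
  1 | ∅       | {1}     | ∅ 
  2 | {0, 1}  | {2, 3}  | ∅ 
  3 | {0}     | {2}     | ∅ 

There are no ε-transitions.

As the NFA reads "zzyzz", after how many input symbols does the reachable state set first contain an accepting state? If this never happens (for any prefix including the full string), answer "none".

none

Start in {0}.
Read 'z': {0} → ∅.
The set is empty and remains empty for the remaining 4 symbols.
No reachable set along the way intersects F.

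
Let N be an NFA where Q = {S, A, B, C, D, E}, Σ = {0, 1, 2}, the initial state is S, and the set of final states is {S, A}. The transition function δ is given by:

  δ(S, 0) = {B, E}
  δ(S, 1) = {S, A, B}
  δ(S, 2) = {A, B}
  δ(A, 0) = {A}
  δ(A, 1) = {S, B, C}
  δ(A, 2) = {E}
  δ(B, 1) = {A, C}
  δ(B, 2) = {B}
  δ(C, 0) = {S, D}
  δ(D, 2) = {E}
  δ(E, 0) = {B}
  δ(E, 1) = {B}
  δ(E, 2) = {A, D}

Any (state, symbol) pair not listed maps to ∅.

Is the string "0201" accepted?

Start in {S}.
Read '0': {S} → {B, E}.
Read '2': {B, E} → {A, B, D}.
Read '0': {A, B, D} → {A}.
Read '1': {A} → {S, B, C}.
The final set {S, B, C} contains the accepting state S.

Yes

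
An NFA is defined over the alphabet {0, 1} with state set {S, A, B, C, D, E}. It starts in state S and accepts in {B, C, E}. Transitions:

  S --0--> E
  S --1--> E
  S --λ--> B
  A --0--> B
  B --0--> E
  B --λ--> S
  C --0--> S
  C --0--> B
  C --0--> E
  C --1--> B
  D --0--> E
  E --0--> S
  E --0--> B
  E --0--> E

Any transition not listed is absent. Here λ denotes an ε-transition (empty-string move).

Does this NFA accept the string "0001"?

Yes

Start: ε-closure({S}) = {S, B}.
Read '0': S→{E}, B→{E}; now {E}.
Read '0': E→{S, B, E}; now {S, B, E}.
Read '0': S→{E}, B→{E}, E→{S, B, E}; now {S, B, E}.
Read '1': S→{E}, B→∅, E→∅; now {E}.
The final set {E} contains the accepting state E.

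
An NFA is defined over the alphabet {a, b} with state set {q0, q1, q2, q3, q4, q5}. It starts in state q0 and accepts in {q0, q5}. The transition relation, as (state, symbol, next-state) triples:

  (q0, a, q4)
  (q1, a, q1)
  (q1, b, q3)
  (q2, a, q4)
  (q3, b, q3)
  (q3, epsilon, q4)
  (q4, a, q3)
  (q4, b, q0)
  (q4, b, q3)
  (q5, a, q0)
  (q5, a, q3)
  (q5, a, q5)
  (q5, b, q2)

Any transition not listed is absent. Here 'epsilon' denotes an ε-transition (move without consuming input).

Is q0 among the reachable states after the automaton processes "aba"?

Start in {q0}.
Read 'a': q0→{q4}; now {q4}.
Read 'b': q4→{q0, q3}; union {q0, q3}; ε-closure = {q0, q3, q4}.
Read 'a': q0→{q4}, q3→∅, q4→{q3}; now {q3, q4}.
State q0 is not in {q3, q4}.

No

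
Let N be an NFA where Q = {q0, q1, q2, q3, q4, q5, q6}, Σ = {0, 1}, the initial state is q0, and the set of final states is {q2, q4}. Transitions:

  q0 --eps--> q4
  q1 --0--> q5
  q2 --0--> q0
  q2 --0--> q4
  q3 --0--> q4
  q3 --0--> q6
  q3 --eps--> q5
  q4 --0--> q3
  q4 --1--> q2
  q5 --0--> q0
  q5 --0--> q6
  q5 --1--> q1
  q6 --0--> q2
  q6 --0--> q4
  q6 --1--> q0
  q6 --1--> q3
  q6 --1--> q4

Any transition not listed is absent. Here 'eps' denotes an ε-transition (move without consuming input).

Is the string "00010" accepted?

Yes

Start: ε-closure({q0}) = {q0, q4}.
Read '0': q0→∅, q4→{q3}; union {q3}; ε-closure = {q3, q5}.
Read '0': q3→{q4, q6}, q5→{q0, q6}; now {q0, q4, q6}.
Read '0': q0→∅, q4→{q3}, q6→{q2, q4}; union {q2, q3, q4}; ε-closure = {q2, q3, q4, q5}.
Read '1': q2→∅, q3→∅, q4→{q2}, q5→{q1}; now {q1, q2}.
Read '0': q1→{q5}, q2→{q0, q4}; now {q0, q4, q5}.
The final set {q0, q4, q5} contains the accepting state q4.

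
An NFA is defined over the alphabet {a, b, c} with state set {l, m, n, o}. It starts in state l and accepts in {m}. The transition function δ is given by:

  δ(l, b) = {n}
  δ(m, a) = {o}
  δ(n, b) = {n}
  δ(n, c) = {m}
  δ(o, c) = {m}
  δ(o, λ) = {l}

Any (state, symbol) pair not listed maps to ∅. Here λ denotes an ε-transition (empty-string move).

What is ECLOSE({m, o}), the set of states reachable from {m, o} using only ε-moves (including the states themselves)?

{l, m, o}

Begin with {m, o}.
ε-move o → l; add l.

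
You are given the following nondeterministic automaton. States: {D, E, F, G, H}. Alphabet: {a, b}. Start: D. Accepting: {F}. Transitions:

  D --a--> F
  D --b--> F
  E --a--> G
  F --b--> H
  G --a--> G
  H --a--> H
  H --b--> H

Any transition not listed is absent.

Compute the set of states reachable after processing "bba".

{H}

Start in {D}.
Read 'b': {D} → {F}.
Read 'b': {F} → {H}.
Read 'a': {H} → {H}.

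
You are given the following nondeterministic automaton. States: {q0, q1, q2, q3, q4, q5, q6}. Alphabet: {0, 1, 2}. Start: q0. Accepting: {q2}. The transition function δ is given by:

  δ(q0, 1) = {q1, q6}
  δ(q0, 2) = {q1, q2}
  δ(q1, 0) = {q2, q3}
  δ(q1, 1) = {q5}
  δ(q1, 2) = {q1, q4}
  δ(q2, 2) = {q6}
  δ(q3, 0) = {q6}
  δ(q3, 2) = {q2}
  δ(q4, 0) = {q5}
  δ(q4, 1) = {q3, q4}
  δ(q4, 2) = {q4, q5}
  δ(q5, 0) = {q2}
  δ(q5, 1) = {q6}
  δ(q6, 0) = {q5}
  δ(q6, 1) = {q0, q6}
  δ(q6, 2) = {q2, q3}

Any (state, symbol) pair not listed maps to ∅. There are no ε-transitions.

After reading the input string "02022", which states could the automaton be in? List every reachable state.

Start in {q0}.
Read '0': q0→∅; now ∅.
The set is empty and remains empty for the remaining 4 symbols.

∅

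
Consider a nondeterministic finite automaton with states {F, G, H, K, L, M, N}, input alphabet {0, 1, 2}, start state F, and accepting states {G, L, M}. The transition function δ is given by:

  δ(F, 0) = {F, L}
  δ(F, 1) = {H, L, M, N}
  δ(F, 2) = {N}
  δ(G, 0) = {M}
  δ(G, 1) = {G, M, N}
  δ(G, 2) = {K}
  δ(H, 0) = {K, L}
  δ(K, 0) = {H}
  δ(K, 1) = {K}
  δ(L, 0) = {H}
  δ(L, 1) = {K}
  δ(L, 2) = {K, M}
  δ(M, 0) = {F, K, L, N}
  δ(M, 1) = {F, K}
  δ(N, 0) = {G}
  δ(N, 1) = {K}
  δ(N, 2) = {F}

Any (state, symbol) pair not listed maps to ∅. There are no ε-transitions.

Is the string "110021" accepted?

No

Start in {F}.
Read '1': {F} → {H, L, M, N}.
Read '1': {H, L, M, N} → {F, K}.
Read '0': {F, K} → {F, H, L}.
Read '0': {F, H, L} → {F, H, K, L}.
Read '2': {F, H, K, L} → {K, M, N}.
Read '1': {K, M, N} → {F, K}.
The final set {F, K} contains no accepting state.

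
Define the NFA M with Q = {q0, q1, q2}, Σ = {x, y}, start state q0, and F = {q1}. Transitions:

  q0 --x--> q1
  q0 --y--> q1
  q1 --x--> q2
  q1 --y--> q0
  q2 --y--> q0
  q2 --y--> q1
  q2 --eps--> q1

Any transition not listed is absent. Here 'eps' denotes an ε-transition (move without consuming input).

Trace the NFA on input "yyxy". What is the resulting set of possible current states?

{q0}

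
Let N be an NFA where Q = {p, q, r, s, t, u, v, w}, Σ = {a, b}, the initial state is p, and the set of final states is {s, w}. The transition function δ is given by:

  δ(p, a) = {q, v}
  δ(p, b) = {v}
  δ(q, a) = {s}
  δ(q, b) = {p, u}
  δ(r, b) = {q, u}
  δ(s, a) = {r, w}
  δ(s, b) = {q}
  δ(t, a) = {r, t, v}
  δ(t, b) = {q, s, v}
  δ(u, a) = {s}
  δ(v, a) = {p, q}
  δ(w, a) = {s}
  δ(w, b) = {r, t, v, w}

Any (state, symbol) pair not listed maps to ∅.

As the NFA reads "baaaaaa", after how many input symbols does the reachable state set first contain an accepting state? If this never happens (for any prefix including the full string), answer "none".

Start in {p}.
Read 'b': p→{v}; now {v}.
Read 'a': v→{p, q}; now {p, q}.
Read 'a': p→{q, v}, q→{s}; now {q, s, v}.
None of the earlier sets intersect F, but {q, s, v} does.

3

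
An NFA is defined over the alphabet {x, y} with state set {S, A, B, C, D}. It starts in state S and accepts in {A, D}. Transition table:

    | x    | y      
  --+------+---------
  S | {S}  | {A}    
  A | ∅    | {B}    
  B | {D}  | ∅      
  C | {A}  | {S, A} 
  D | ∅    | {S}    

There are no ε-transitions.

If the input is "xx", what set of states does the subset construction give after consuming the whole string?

{S}

Start in {S}.
Read 'x': {S} → {S}.
Read 'x': {S} → {S}.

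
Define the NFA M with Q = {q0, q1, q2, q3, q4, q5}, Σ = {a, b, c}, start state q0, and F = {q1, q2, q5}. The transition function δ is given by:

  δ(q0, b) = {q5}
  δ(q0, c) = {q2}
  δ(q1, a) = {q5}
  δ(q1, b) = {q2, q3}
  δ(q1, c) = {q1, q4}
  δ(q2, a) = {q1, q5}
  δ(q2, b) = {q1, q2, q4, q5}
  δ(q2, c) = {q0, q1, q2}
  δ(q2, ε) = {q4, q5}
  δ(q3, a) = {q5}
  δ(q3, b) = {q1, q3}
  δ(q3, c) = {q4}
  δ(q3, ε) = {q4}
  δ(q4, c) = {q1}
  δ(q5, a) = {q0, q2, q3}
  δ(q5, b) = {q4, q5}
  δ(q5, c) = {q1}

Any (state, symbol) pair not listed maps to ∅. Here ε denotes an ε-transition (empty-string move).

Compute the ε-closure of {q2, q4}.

{q2, q4, q5}

Begin with {q2, q4}.
ε-move q2 → q5; add q5.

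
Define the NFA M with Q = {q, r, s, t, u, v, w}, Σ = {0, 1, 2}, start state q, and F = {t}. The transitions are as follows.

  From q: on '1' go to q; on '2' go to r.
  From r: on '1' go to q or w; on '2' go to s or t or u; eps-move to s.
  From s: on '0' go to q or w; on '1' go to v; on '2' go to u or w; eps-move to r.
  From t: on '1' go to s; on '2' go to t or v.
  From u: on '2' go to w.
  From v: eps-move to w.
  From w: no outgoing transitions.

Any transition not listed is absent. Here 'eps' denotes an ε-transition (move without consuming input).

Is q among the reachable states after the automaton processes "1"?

Yes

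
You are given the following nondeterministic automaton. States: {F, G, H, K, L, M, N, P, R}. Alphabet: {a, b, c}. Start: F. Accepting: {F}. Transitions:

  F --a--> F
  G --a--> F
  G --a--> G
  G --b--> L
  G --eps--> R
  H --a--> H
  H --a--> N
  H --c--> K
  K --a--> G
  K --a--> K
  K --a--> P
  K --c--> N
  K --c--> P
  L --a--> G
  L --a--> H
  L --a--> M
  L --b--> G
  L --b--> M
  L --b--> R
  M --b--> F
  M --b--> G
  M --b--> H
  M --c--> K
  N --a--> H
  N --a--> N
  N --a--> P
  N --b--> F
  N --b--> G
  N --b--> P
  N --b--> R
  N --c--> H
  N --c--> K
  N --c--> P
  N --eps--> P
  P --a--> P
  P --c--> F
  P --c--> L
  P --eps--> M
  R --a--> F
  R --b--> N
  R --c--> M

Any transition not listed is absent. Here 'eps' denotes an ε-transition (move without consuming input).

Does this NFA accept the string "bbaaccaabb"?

Start in {F}.
Read 'b': {F} → ∅.
The set is empty and remains empty for the remaining 9 symbols.
The final set ∅ contains no accepting state.

No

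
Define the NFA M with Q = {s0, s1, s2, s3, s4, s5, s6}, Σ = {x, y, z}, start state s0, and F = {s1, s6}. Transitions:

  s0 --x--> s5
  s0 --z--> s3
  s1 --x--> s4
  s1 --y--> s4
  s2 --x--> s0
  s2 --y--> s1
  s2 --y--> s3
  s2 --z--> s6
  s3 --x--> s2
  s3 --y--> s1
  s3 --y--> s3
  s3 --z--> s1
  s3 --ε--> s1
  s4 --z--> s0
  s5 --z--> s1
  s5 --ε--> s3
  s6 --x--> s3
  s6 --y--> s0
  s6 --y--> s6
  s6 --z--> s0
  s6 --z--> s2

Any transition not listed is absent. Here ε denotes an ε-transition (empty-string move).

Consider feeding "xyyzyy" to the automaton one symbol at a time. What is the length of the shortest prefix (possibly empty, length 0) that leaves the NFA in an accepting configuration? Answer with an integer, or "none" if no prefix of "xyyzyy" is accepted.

Start in {s0}.
Read 'x': s0→{s5}; union {s5}; ε-closure = {s1, s3, s5}.
None of the earlier sets intersect F, but {s1, s3, s5} does.

1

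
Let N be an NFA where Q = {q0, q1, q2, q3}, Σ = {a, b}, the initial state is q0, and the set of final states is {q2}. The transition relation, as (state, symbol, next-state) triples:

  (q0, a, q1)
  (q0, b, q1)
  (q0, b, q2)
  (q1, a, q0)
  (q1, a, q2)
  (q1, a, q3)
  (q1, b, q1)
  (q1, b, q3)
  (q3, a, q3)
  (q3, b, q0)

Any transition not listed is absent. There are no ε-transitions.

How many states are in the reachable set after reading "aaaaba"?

4

Start in {q0}.
Read 'a': {q0} → {q1}.
Read 'a': {q1} → {q0, q2, q3}.
Read 'a': {q0, q2, q3} → {q1, q3}.
Read 'a': {q1, q3} → {q0, q2, q3}.
Read 'b': {q0, q2, q3} → {q0, q1, q2}.
Read 'a': {q0, q1, q2} → {q0, q1, q2, q3}.
That set has 4 states.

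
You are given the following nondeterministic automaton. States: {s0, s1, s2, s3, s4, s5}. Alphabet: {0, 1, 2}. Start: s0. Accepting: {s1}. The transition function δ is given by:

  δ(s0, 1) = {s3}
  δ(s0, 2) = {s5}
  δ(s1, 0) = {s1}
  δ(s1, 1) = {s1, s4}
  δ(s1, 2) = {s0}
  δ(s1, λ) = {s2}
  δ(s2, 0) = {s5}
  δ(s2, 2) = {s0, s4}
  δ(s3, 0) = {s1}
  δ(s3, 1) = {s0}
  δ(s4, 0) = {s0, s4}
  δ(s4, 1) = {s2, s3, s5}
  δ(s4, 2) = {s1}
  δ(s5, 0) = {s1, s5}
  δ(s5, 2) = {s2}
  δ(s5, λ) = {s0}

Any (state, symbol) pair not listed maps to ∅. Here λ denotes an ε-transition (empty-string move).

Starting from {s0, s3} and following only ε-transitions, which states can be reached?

Begin with {s0, s3}.
No ε-moves leave this set, so the closure equals the set itself.

{s0, s3}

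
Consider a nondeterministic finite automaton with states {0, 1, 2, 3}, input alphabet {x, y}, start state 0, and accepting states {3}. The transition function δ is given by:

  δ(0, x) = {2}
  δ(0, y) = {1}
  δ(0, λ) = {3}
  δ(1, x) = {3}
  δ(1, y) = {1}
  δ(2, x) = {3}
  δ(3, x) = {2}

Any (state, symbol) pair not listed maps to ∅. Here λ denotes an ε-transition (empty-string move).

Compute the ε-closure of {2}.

{2}

Begin with {2}.
No ε-moves leave this set, so the closure equals the set itself.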